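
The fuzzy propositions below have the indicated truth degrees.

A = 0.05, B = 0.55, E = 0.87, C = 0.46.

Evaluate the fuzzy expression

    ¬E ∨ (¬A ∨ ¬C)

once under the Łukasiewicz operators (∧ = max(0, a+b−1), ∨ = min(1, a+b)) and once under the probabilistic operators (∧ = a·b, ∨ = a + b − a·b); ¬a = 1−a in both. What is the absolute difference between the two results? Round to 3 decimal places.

Under Łukasiewicz:
  ¬E = 1 − 0.87 = 0.13
  ¬A = 1 − 0.05 = 0.95
  ¬C = 1 − 0.46 = 0.54
  ¬A ∨ ¬C = min(1, a+b) on (0.95, 0.54) = 1.00
  ¬E ∨ (¬A ∨ ¬C) = min(1, a+b) on (0.13, 1.00) = 1.00
  → value = 1.0000
Under probabilistic:
  ¬E = 1 − 0.8700 = 0.1300
  ¬A = 1 − 0.0500 = 0.9500
  ¬C = 1 − 0.4600 = 0.5400
  ¬A ∨ ¬C = a + b − a·b on (0.9500, 0.5400) = 0.9770
  ¬E ∨ (¬A ∨ ¬C) = a + b − a·b on (0.1300, 0.9770) = 0.9800
  → value = 0.9800
|1.0000 − 0.9800| = 0.020

0.020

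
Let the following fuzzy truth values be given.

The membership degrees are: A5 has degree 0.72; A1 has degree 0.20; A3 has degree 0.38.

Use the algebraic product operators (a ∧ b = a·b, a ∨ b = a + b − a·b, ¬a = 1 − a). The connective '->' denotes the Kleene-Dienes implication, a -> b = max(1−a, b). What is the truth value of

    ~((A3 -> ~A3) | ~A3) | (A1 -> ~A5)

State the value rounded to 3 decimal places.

~A3 = 1 − 0.3800 = 0.6200
A3 -> ~A3  [Kleene-Dienes: max(1−a, b)] with a=0.3800, b=0.6200 → 0.6200
~A3 = 1 − 0.3800 = 0.6200
(A3 -> ~A3) | ~A3 = a + b − a·b on (0.6200, 0.6200) = 0.8556
~((A3 -> ~A3) | ~A3) = 1 − 0.8556 = 0.1444
~A5 = 1 − 0.7200 = 0.2800
A1 -> ~A5  [Kleene-Dienes: max(1−a, b)] with a=0.2000, b=0.2800 → 0.8000
~((A3 -> ~A3) | ~A3) | (A1 -> ~A5) = a + b − a·b on (0.1444, 0.8000) = 0.8289

0.829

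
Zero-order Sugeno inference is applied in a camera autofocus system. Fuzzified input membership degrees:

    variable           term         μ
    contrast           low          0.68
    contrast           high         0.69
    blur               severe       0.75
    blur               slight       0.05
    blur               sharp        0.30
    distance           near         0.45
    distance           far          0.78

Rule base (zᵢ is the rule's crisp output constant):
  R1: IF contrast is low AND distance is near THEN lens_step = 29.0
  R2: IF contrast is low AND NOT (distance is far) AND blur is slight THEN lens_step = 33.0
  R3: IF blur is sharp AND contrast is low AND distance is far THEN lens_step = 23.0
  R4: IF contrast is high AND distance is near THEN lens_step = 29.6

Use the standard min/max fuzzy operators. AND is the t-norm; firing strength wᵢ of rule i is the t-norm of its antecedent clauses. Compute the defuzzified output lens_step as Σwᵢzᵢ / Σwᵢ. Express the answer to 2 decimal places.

R1 (z=29.0): low=0.68, near=0.45; AND[min(a, b)] → w = 0.45
R2 (z=33.0): low=0.68, ¬far=1−0.78=0.22, slight=0.05; AND[min(a, b)] → w = 0.05
R3 (z=23.0): sharp=0.30, low=0.68, far=0.78; AND[min(a, b)] → w = 0.30
R4 (z=29.6): high=0.69, near=0.45; AND[min(a, b)] → w = 0.45
Weighted average = (0.45·29.0 + 0.05·33.0 + 0.30·23.0 + 0.45·29.6) / (0.45 + 0.05 + 0.30 + 0.45)
  = 34.9200 / 1.2500 = 27.94

27.94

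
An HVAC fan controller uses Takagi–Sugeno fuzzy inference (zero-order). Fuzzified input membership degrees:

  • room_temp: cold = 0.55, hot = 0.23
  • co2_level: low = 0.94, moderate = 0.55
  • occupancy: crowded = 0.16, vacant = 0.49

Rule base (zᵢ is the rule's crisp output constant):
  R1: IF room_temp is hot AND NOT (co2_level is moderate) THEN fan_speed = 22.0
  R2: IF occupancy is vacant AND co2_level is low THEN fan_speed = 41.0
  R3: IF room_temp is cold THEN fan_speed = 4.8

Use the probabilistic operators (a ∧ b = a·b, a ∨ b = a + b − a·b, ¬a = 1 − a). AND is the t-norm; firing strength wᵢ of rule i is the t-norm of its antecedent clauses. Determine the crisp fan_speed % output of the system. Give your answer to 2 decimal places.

R1 (z=22.0): hot=0.23, ¬moderate=1−0.55=0.45; AND[a·b] → w = 0.1035
R2 (z=41.0): vacant=0.49, low=0.94; AND[a·b] → w = 0.4606
R3 (z=4.8): cold=0.55 → w = 0.5500
Weighted average = (0.1035·22.0 + 0.4606·41.0 + 0.5500·4.8) / (0.1035 + 0.4606 + 0.5500)
  = 23.8016 / 1.1141 = 21.36

21.36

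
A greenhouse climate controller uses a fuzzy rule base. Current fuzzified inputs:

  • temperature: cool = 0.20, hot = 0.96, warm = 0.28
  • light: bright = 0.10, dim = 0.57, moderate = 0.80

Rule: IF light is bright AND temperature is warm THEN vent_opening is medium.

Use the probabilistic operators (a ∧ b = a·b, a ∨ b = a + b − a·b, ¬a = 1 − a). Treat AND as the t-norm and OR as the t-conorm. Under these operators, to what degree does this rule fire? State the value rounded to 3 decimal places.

0.028

firing strength: bright=0.10, warm=0.28; AND[a·b] → w = 0.0280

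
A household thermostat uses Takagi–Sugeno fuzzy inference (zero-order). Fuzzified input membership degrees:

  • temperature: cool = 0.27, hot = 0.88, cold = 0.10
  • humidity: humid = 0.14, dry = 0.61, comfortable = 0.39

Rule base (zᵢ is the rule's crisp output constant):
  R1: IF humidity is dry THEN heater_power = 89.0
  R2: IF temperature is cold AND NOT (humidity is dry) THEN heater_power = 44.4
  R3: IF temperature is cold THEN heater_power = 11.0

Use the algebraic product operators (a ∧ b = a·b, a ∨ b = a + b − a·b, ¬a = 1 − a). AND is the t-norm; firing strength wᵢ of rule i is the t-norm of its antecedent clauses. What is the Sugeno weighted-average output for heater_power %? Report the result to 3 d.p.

R1 (z=89.0): dry=0.61 → w = 0.6100
R2 (z=44.4): cold=0.10, ¬dry=1−0.61=0.39; AND[a·b] → w = 0.0390
R3 (z=11.0): cold=0.10 → w = 0.1000
Weighted average = (0.6100·89.0 + 0.0390·44.4 + 0.1000·11.0) / (0.6100 + 0.0390 + 0.1000)
  = 57.1216 / 0.7490 = 76.264

76.264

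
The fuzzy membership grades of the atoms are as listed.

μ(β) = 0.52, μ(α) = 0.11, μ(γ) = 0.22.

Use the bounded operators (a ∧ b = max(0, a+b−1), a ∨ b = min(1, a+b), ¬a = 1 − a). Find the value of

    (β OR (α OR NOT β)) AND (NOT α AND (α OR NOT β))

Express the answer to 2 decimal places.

NOT β = 1 − 0.52 = 0.48
α OR NOT β = min(1, a+b) on (0.11, 0.48) = 0.59
β OR (α OR NOT β) = min(1, a+b) on (0.52, 0.59) = 1.00
NOT α = 1 − 0.11 = 0.89
NOT β = 1 − 0.52 = 0.48
α OR NOT β = min(1, a+b) on (0.11, 0.48) = 0.59
NOT α AND (α OR NOT β) = max(0, a+b−1) on (0.89, 0.59) = 0.48
(β OR (α OR NOT β)) AND (NOT α AND (α OR NOT β)) = max(0, a+b−1) on (1.00, 0.48) = 0.48

0.48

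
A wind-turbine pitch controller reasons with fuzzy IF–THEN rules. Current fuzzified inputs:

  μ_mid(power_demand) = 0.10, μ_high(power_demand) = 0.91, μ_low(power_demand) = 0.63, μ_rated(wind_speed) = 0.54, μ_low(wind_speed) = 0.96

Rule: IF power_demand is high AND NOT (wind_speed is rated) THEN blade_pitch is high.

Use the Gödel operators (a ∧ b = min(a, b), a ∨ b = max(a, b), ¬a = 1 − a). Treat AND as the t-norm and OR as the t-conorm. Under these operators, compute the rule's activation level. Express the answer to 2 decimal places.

firing strength: high=0.91, ¬rated=1−0.54=0.46; AND[min(a, b)] → w = 0.46

0.46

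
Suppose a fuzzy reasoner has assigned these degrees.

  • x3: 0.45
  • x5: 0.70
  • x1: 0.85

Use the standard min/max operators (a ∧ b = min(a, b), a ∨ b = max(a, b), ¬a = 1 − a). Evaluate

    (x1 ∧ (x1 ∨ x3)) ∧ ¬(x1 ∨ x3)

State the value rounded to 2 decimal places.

0.15

x1 ∨ x3 = max(a, b) on (0.85, 0.45) = 0.85
x1 ∧ (x1 ∨ x3) = min(a, b) on (0.85, 0.85) = 0.85
x1 ∨ x3 = max(a, b) on (0.85, 0.45) = 0.85
¬(x1 ∨ x3) = 1 − 0.85 = 0.15
(x1 ∧ (x1 ∨ x3)) ∧ ¬(x1 ∨ x3) = min(a, b) on (0.85, 0.15) = 0.15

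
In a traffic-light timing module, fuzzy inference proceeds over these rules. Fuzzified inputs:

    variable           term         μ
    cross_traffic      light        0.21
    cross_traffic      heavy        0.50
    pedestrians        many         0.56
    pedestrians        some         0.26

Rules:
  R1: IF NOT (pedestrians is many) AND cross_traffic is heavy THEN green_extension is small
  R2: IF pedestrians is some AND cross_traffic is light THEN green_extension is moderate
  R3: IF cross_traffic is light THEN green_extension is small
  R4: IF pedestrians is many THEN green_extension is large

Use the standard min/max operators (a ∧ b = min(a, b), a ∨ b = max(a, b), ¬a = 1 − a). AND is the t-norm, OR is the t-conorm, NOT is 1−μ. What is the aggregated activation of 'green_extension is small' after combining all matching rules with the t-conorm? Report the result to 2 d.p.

0.44

R1: ¬many=1−0.56=0.44, heavy=0.50; AND[min(a, b)] → w = 0.44
R2: some=0.26, light=0.21; AND[min(a, b)] → w = 0.21
R3: light=0.21 → w = 0.21
R4: many=0.56 → w = 0.56
Rules with consequent 'small': {R1, R3} → strengths 0.44, 0.21
Aggregate via t-conorm [max(a, b)]: 0.44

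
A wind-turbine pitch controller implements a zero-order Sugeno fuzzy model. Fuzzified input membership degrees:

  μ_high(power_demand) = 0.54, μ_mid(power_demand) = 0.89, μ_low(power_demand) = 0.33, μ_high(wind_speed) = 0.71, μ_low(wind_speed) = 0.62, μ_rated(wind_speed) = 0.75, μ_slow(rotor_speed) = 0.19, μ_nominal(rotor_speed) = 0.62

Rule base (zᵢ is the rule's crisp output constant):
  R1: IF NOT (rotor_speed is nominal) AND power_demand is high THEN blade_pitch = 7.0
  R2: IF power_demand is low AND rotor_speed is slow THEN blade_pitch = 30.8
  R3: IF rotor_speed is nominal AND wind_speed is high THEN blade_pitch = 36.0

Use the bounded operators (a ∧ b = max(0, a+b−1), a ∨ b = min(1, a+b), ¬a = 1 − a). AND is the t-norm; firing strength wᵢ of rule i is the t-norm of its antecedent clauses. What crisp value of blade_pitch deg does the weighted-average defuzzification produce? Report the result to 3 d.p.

R1 (z=7.0): ¬nominal=1−0.62=0.38, high=0.54; AND[max(0, a+b−1)] → w = 0.00
R2 (z=30.8): low=0.33, slow=0.19; AND[max(0, a+b−1)] → w = 0.00
R3 (z=36.0): nominal=0.62, high=0.71; AND[max(0, a+b−1)] → w = 0.33
Weighted average = (0.00·7.0 + 0.00·30.8 + 0.33·36.0) / (0.00 + 0.00 + 0.33)
  = 11.8800 / 0.3300 = 36.000

36.000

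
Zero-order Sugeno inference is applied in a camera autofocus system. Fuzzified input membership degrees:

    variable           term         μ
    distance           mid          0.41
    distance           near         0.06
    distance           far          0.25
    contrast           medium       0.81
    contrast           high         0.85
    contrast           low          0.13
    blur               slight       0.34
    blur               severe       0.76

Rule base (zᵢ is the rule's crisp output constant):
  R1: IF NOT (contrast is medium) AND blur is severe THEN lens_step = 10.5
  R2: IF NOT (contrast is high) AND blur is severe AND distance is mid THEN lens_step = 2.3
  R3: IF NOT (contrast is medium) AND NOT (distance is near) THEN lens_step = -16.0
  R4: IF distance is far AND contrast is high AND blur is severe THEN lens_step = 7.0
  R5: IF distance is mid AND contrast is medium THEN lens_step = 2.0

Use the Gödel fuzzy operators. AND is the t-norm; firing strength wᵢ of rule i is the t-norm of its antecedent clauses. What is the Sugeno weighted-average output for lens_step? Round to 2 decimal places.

R1 (z=10.5): ¬medium=1−0.81=0.19, severe=0.76; AND[min(a, b)] → w = 0.19
R2 (z=2.3): ¬high=1−0.85=0.15, severe=0.76, mid=0.41; AND[min(a, b)] → w = 0.15
R3 (z=-16.0): ¬medium=1−0.81=0.19, ¬near=1−0.06=0.94; AND[min(a, b)] → w = 0.19
R4 (z=7.0): far=0.25, high=0.85, severe=0.76; AND[min(a, b)] → w = 0.25
R5 (z=2.0): mid=0.41, medium=0.81; AND[min(a, b)] → w = 0.41
Weighted average = (0.19·10.5 + 0.15·2.3 + 0.19·-16.0 + 0.25·7.0 + 0.41·2.0) / (0.19 + 0.15 + 0.19 + 0.25 + 0.41)
  = 1.8700 / 1.1900 = 1.57

1.57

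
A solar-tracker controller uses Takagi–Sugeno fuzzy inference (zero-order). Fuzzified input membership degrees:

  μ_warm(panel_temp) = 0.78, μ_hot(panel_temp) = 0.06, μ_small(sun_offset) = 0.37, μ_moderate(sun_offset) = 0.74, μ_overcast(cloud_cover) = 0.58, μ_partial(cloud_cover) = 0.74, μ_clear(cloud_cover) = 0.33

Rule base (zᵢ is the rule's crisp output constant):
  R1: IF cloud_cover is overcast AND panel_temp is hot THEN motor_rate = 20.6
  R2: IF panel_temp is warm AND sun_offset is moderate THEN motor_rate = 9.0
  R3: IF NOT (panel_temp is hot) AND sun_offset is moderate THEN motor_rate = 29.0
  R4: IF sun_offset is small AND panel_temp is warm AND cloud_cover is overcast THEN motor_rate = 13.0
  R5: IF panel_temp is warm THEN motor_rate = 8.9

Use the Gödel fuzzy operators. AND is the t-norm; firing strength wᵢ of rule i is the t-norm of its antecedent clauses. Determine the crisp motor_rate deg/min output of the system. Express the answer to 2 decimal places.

15.28

R1 (z=20.6): overcast=0.58, hot=0.06; AND[min(a, b)] → w = 0.06
R2 (z=9.0): warm=0.78, moderate=0.74; AND[min(a, b)] → w = 0.74
R3 (z=29.0): ¬hot=1−0.06=0.94, moderate=0.74; AND[min(a, b)] → w = 0.74
R4 (z=13.0): small=0.37, warm=0.78, overcast=0.58; AND[min(a, b)] → w = 0.37
R5 (z=8.9): warm=0.78 → w = 0.78
Weighted average = (0.06·20.6 + 0.74·9.0 + 0.74·29.0 + 0.37·13.0 + 0.78·8.9) / (0.06 + 0.74 + 0.74 + 0.37 + 0.78)
  = 41.1080 / 2.6900 = 15.28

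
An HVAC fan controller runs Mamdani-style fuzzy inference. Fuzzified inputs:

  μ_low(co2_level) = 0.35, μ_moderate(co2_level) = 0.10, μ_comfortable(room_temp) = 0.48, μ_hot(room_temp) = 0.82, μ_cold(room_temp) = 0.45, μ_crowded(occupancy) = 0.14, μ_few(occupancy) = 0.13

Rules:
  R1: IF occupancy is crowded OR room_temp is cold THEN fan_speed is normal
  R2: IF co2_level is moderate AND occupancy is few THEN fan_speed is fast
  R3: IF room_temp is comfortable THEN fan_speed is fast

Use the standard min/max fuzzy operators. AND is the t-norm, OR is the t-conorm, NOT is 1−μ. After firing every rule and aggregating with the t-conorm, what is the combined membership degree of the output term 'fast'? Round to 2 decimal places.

R1: crowded=0.14, cold=0.45; OR[max(a, b)] → w = 0.45
R2: moderate=0.10, few=0.13; AND[min(a, b)] → w = 0.10
R3: comfortable=0.48 → w = 0.48
Rules with consequent 'fast': {R2, R3} → strengths 0.10, 0.48
Aggregate via t-conorm [max(a, b)]: 0.48

0.48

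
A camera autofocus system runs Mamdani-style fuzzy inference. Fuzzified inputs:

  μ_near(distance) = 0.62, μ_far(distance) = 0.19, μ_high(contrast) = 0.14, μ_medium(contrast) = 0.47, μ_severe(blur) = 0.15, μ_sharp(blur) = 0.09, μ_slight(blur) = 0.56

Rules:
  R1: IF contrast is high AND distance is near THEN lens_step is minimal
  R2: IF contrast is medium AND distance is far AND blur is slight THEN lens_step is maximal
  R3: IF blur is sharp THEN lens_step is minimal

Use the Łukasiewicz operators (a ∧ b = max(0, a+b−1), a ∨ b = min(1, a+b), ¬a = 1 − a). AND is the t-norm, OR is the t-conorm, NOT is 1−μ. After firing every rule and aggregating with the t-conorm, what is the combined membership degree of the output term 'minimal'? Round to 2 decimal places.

0.09

R1: high=0.14, near=0.62; AND[max(0, a+b−1)] → w = 0.00
R2: medium=0.47, far=0.19, slight=0.56; AND[max(0, a+b−1)] → w = 0.00
R3: sharp=0.09 → w = 0.09
Rules with consequent 'minimal': {R1, R3} → strengths 0.00, 0.09
Aggregate via t-conorm [min(1, a+b)]: 0.09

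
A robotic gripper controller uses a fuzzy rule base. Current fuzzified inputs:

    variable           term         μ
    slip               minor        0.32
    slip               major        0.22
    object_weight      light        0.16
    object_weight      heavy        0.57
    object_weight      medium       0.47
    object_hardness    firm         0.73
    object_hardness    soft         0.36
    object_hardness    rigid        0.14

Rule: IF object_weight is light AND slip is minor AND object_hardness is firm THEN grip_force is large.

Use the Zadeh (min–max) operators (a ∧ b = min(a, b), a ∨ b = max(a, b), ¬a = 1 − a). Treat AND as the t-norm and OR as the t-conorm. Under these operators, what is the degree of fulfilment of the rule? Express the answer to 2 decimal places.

firing strength: light=0.16, minor=0.32, firm=0.73; AND[min(a, b)] → w = 0.16

0.16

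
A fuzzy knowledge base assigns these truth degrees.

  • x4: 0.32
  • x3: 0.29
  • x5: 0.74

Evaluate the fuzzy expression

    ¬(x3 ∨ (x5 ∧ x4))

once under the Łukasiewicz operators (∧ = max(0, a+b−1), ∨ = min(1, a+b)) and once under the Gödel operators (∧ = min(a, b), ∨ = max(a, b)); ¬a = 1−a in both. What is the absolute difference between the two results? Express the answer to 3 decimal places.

0.030

Under Łukasiewicz:
  x5 ∧ x4 = max(0, a+b−1) on (0.74, 0.32) = 0.06
  x3 ∨ (x5 ∧ x4) = min(1, a+b) on (0.29, 0.06) = 0.35
  ¬(x3 ∨ (x5 ∧ x4)) = 1 − 0.35 = 0.65
  → value = 0.6500
Under Gödel:
  x5 ∧ x4 = min(a, b) on (0.74, 0.32) = 0.32
  x3 ∨ (x5 ∧ x4) = max(a, b) on (0.29, 0.32) = 0.32
  ¬(x3 ∨ (x5 ∧ x4)) = 1 − 0.32 = 0.68
  → value = 0.6800
|0.6500 − 0.6800| = 0.030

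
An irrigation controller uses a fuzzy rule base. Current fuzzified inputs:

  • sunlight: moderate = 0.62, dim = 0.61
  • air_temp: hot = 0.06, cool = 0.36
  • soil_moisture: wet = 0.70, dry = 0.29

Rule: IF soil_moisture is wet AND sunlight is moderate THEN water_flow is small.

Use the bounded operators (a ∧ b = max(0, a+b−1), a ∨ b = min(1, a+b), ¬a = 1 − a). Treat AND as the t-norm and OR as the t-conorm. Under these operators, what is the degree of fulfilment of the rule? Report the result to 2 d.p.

firing strength: wet=0.70, moderate=0.62; AND[max(0, a+b−1)] → w = 0.32

0.32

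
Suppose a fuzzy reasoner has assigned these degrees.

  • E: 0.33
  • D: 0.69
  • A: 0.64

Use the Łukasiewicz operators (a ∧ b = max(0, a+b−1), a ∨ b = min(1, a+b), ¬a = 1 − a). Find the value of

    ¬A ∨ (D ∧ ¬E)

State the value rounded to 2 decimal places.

¬A = 1 − 0.64 = 0.36
¬E = 1 − 0.33 = 0.67
D ∧ ¬E = max(0, a+b−1) on (0.69, 0.67) = 0.36
¬A ∨ (D ∧ ¬E) = min(1, a+b) on (0.36, 0.36) = 0.72

0.72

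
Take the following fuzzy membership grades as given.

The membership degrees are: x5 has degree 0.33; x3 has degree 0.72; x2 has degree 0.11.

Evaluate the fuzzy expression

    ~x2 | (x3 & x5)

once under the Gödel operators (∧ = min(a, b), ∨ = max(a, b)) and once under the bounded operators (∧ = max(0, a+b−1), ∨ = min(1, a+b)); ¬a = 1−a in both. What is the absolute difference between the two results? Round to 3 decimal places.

0.050

Under Gödel:
  ~x2 = 1 − 0.11 = 0.89
  x3 & x5 = min(a, b) on (0.72, 0.33) = 0.33
  ~x2 | (x3 & x5) = max(a, b) on (0.89, 0.33) = 0.89
  → value = 0.8900
Under bounded:
  ~x2 = 1 − 0.11 = 0.89
  x3 & x5 = max(0, a+b−1) on (0.72, 0.33) = 0.05
  ~x2 | (x3 & x5) = min(1, a+b) on (0.89, 0.05) = 0.94
  → value = 0.9400
|0.8900 − 0.9400| = 0.050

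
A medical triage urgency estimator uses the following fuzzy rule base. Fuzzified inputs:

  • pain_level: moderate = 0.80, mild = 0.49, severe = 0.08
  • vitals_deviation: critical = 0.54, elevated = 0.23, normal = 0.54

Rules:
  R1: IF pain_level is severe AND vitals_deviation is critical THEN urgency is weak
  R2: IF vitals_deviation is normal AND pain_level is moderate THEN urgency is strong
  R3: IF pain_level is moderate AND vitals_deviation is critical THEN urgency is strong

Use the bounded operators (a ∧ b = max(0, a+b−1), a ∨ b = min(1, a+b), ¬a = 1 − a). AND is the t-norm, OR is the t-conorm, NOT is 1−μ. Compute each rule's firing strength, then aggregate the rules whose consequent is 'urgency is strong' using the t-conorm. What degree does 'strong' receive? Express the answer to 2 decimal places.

0.68

R1: severe=0.08, critical=0.54; AND[max(0, a+b−1)] → w = 0.00
R2: normal=0.54, moderate=0.80; AND[max(0, a+b−1)] → w = 0.34
R3: moderate=0.80, critical=0.54; AND[max(0, a+b−1)] → w = 0.34
Rules with consequent 'strong': {R2, R3} → strengths 0.34, 0.34
Aggregate via t-conorm [min(1, a+b)]: 0.68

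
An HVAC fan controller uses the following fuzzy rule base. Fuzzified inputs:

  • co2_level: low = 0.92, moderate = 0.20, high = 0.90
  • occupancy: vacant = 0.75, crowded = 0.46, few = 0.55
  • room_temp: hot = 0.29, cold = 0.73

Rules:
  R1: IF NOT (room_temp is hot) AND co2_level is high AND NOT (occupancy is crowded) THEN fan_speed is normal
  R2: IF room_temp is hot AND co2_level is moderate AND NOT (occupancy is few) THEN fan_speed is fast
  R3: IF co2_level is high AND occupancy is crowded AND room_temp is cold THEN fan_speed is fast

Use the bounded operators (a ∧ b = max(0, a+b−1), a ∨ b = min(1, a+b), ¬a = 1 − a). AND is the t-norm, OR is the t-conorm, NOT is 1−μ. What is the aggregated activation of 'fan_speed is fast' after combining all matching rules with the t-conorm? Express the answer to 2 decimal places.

R1: ¬hot=1−0.29=0.71, high=0.90, ¬crowded=1−0.46=0.54; AND[max(0, a+b−1)] → w = 0.15
R2: hot=0.29, moderate=0.20, ¬few=1−0.55=0.45; AND[max(0, a+b−1)] → w = 0.00
R3: high=0.90, crowded=0.46, cold=0.73; AND[max(0, a+b−1)] → w = 0.09
Rules with consequent 'fast': {R2, R3} → strengths 0.00, 0.09
Aggregate via t-conorm [min(1, a+b)]: 0.09

0.09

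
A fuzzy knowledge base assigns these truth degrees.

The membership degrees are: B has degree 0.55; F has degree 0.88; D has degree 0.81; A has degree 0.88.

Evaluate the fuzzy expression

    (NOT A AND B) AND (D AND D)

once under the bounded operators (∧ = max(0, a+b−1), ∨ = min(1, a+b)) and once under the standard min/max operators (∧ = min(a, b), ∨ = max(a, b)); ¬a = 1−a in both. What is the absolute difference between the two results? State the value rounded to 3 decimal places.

Under bounded:
  NOT A = 1 − 0.88 = 0.12
  NOT A AND B = max(0, a+b−1) on (0.12, 0.55) = 0.00
  D AND D = max(0, a+b−1) on (0.81, 0.81) = 0.62
  (NOT A AND B) AND (D AND D) = max(0, a+b−1) on (0.00, 0.62) = 0.00
  → value = 0.0000
Under standard min/max:
  NOT A = 1 − 0.88 = 0.12
  NOT A AND B = min(a, b) on (0.12, 0.55) = 0.12
  D AND D = min(a, b) on (0.81, 0.81) = 0.81
  (NOT A AND B) AND (D AND D) = min(a, b) on (0.12, 0.81) = 0.12
  → value = 0.1200
|0.0000 − 0.1200| = 0.120

0.120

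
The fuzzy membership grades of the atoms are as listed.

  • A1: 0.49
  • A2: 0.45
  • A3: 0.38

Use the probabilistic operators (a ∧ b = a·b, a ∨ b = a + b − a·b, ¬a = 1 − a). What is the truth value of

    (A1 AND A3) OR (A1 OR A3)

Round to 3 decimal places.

0.743

A1 AND A3 = a·b on (0.4900, 0.3800) = 0.1862
A1 OR A3 = a + b − a·b on (0.4900, 0.3800) = 0.6838
(A1 AND A3) OR (A1 OR A3) = a + b − a·b on (0.1862, 0.6838) = 0.7427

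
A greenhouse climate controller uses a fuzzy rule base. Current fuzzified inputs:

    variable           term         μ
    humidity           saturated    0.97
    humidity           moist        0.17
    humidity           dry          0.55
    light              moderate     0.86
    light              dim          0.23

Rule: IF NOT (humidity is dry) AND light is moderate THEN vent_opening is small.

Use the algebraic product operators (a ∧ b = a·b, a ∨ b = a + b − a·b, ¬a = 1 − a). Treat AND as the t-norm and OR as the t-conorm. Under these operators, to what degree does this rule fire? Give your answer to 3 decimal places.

0.387

firing strength: ¬dry=1−0.55=0.45, moderate=0.86; AND[a·b] → w = 0.3870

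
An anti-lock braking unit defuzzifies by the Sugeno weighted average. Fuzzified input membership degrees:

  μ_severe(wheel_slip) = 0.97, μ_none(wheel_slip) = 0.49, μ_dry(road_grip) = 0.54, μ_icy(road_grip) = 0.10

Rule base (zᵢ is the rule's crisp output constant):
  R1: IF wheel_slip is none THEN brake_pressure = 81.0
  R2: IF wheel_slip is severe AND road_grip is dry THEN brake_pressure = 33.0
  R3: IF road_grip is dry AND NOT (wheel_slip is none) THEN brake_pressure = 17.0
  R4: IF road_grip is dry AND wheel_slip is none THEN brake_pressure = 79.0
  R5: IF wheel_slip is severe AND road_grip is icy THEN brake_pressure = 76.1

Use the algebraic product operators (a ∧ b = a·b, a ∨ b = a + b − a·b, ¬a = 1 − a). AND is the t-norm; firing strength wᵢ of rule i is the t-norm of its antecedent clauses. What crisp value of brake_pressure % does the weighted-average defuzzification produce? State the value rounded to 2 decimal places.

R1 (z=81.0): none=0.49 → w = 0.4900
R2 (z=33.0): severe=0.97, dry=0.54; AND[a·b] → w = 0.5238
R3 (z=17.0): dry=0.54, ¬none=1−0.49=0.51; AND[a·b] → w = 0.2754
R4 (z=79.0): dry=0.54, none=0.49; AND[a·b] → w = 0.2646
R5 (z=76.1): severe=0.97, icy=0.10; AND[a·b] → w = 0.0970
Weighted average = (0.4900·81.0 + 0.5238·33.0 + 0.2754·17.0 + 0.2646·79.0 + 0.0970·76.1) / (0.4900 + 0.5238 + 0.2754 + 0.2646 + 0.0970)
  = 89.9423 / 1.6508 = 54.48

54.48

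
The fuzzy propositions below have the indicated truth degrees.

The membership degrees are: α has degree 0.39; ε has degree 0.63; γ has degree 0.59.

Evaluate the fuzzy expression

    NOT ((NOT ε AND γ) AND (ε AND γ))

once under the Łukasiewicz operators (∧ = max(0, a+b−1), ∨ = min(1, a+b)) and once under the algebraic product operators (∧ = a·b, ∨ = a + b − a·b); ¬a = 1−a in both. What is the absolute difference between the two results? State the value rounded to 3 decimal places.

Under Łukasiewicz:
  NOT ε = 1 − 0.63 = 0.37
  NOT ε AND γ = max(0, a+b−1) on (0.37, 0.59) = 0.00
  ε AND γ = max(0, a+b−1) on (0.63, 0.59) = 0.22
  (NOT ε AND γ) AND (ε AND γ) = max(0, a+b−1) on (0.00, 0.22) = 0.00
  NOT ((NOT ε AND γ) AND (ε AND γ)) = 1 − 0.00 = 1.00
  → value = 1.0000
Under algebraic product:
  NOT ε = 1 − 0.6300 = 0.3700
  NOT ε AND γ = a·b on (0.3700, 0.5900) = 0.2183
  ε AND γ = a·b on (0.6300, 0.5900) = 0.3717
  (NOT ε AND γ) AND (ε AND γ) = a·b on (0.2183, 0.3717) = 0.0811
  NOT ((NOT ε AND γ) AND (ε AND γ)) = 1 − 0.0811 = 0.9189
  → value = 0.9189
|1.0000 − 0.9189| = 0.081

0.081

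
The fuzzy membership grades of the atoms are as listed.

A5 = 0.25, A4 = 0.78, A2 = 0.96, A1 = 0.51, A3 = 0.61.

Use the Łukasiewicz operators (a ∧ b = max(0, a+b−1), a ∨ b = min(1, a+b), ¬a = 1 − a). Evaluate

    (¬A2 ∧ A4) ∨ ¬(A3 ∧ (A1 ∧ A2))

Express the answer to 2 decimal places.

¬A2 = 1 − 0.96 = 0.04
¬A2 ∧ A4 = max(0, a+b−1) on (0.04, 0.78) = 0.00
A1 ∧ A2 = max(0, a+b−1) on (0.51, 0.96) = 0.47
A3 ∧ (A1 ∧ A2) = max(0, a+b−1) on (0.61, 0.47) = 0.08
¬(A3 ∧ (A1 ∧ A2)) = 1 − 0.08 = 0.92
(¬A2 ∧ A4) ∨ ¬(A3 ∧ (A1 ∧ A2)) = min(1, a+b) on (0.00, 0.92) = 0.92

0.92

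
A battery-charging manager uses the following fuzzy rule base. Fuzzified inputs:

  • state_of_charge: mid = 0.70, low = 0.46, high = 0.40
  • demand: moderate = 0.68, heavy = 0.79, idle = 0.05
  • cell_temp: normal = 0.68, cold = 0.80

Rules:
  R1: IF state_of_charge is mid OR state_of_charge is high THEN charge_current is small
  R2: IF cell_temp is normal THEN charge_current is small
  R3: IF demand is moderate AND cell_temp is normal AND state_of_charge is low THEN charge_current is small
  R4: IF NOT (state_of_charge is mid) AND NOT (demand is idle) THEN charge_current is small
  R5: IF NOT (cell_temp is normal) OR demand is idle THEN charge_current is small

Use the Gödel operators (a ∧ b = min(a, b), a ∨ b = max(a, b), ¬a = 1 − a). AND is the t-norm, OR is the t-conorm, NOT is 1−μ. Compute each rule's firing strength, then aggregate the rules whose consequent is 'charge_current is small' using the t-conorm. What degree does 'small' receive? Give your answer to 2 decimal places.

0.70

R1: mid=0.70, high=0.40; OR[max(a, b)] → w = 0.70
R2: normal=0.68 → w = 0.68
R3: moderate=0.68, normal=0.68, low=0.46; AND[min(a, b)] → w = 0.46
R4: ¬mid=1−0.70=0.30, ¬idle=1−0.05=0.95; AND[min(a, b)] → w = 0.30
R5: ¬normal=1−0.68=0.32, idle=0.05; OR[max(a, b)] → w = 0.32
Rules with consequent 'small': {R1, R2, R3, R4, R5} → strengths 0.70, 0.68, 0.46, 0.30, 0.32
Aggregate via t-conorm [max(a, b)]: 0.70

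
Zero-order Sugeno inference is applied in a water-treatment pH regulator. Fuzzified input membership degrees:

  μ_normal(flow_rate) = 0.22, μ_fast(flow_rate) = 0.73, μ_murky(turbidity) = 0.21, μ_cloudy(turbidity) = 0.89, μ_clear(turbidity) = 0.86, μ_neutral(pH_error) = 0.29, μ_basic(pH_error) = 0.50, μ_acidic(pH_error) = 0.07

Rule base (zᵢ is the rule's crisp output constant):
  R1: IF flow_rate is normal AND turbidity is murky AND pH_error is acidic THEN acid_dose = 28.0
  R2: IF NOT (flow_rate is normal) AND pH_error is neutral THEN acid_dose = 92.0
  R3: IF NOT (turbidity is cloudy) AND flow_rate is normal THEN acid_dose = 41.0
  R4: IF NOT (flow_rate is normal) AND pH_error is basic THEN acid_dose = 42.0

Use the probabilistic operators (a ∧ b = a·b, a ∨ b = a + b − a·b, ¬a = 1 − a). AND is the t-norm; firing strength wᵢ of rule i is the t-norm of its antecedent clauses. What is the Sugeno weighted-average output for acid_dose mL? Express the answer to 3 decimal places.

R1 (z=28.0): normal=0.22, murky=0.21, acidic=0.07; AND[a·b] → w = 0.0032
R2 (z=92.0): ¬normal=1−0.22=0.78, neutral=0.29; AND[a·b] → w = 0.2262
R3 (z=41.0): ¬cloudy=1−0.89=0.11, normal=0.22; AND[a·b] → w = 0.0242
R4 (z=42.0): ¬normal=1−0.22=0.78, basic=0.50; AND[a·b] → w = 0.3900
Weighted average = (0.0032·28.0 + 0.2262·92.0 + 0.0242·41.0 + 0.3900·42.0) / (0.0032 + 0.2262 + 0.0242 + 0.3900)
  = 38.2732 / 0.6436 = 59.464

59.464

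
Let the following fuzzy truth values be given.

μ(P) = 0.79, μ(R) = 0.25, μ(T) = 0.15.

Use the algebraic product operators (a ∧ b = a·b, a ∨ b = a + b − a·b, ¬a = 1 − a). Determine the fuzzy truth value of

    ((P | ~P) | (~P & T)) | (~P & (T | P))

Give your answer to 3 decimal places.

~P = 1 − 0.7900 = 0.2100
P | ~P = a + b − a·b on (0.7900, 0.2100) = 0.8341
~P = 1 − 0.7900 = 0.2100
~P & T = a·b on (0.2100, 0.1500) = 0.0315
(P | ~P) | (~P & T) = a + b − a·b on (0.8341, 0.0315) = 0.8393
~P = 1 − 0.7900 = 0.2100
T | P = a + b − a·b on (0.1500, 0.7900) = 0.8215
~P & (T | P) = a·b on (0.2100, 0.8215) = 0.1725
((P | ~P) | (~P & T)) | (~P & (T | P)) = a + b − a·b on (0.8393, 0.1725) = 0.8670

0.867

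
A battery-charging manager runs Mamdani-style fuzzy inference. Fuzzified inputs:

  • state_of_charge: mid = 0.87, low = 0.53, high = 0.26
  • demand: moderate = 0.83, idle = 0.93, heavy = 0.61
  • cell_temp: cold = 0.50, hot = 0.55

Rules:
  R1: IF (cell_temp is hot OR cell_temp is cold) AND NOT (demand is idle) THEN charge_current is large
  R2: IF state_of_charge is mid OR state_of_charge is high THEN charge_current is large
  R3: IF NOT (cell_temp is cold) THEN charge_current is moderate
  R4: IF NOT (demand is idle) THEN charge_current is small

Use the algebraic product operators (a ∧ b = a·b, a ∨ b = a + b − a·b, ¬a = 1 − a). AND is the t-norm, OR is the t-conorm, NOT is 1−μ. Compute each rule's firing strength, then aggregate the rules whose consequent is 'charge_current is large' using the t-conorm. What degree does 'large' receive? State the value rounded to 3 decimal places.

0.909

R1: (hot=0.55 OR cold=0.50) = 0.7750; AND[a·b] with ¬idle=1−0.93=0.07 → w = 0.0542
R2: mid=0.87, high=0.26; OR[a + b − a·b] → w = 0.9038
R3: ¬cold=1−0.50=0.50 → w = 0.5000
R4: ¬idle=1−0.93=0.07 → w = 0.0700
Rules with consequent 'large': {R1, R2} → strengths 0.0542, 0.9038
Aggregate via t-conorm [a + b − a·b]: 0.9090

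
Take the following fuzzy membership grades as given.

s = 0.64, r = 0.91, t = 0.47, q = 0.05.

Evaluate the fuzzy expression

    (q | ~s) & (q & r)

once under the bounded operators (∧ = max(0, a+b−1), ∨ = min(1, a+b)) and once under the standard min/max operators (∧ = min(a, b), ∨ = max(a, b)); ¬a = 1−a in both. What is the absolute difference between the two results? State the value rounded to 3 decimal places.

0.050

Under bounded:
  ~s = 1 − 0.64 = 0.36
  q | ~s = min(1, a+b) on (0.05, 0.36) = 0.41
  q & r = max(0, a+b−1) on (0.05, 0.91) = 0.00
  (q | ~s) & (q & r) = max(0, a+b−1) on (0.41, 0.00) = 0.00
  → value = 0.0000
Under standard min/max:
  ~s = 1 − 0.64 = 0.36
  q | ~s = max(a, b) on (0.05, 0.36) = 0.36
  q & r = min(a, b) on (0.05, 0.91) = 0.05
  (q | ~s) & (q & r) = min(a, b) on (0.36, 0.05) = 0.05
  → value = 0.0500
|0.0000 − 0.0500| = 0.050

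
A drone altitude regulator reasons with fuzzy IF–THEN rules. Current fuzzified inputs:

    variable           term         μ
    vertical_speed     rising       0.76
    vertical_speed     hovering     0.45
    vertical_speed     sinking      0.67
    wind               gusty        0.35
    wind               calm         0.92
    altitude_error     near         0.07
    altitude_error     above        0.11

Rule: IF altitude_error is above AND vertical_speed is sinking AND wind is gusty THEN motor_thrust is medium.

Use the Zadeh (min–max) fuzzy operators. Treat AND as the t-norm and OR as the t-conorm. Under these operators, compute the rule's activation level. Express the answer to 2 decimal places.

firing strength: above=0.11, sinking=0.67, gusty=0.35; AND[min(a, b)] → w = 0.11

0.11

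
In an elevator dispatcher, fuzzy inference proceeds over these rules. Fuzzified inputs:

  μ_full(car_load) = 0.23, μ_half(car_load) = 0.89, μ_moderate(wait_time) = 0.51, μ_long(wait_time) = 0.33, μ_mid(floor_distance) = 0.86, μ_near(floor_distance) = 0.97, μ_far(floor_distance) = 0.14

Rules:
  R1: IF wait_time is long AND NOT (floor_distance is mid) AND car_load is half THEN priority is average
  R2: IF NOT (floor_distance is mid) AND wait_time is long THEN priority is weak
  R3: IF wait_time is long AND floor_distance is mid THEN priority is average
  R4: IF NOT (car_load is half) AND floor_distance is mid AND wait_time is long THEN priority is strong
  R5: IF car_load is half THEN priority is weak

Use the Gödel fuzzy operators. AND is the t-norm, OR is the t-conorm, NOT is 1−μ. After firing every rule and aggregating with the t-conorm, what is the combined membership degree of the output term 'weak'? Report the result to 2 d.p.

R1: long=0.33, ¬mid=1−0.86=0.14, half=0.89; AND[min(a, b)] → w = 0.14
R2: ¬mid=1−0.86=0.14, long=0.33; AND[min(a, b)] → w = 0.14
R3: long=0.33, mid=0.86; AND[min(a, b)] → w = 0.33
R4: ¬half=1−0.89=0.11, mid=0.86, long=0.33; AND[min(a, b)] → w = 0.11
R5: half=0.89 → w = 0.89
Rules with consequent 'weak': {R2, R5} → strengths 0.14, 0.89
Aggregate via t-conorm [max(a, b)]: 0.89

0.89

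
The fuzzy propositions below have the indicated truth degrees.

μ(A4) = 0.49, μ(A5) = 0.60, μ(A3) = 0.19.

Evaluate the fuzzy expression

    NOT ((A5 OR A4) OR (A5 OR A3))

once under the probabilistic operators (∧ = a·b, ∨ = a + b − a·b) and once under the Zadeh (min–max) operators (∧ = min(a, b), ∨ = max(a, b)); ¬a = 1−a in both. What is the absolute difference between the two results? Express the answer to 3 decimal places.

0.334

Under probabilistic:
  A5 OR A4 = a + b − a·b on (0.6000, 0.4900) = 0.7960
  A5 OR A3 = a + b − a·b on (0.6000, 0.1900) = 0.6760
  (A5 OR A4) OR (A5 OR A3) = a + b − a·b on (0.7960, 0.6760) = 0.9339
  NOT ((A5 OR A4) OR (A5 OR A3)) = 1 − 0.9339 = 0.0661
  → value = 0.0661
Under Zadeh (min–max):
  A5 OR A4 = max(a, b) on (0.60, 0.49) = 0.60
  A5 OR A3 = max(a, b) on (0.60, 0.19) = 0.60
  (A5 OR A4) OR (A5 OR A3) = max(a, b) on (0.60, 0.60) = 0.60
  NOT ((A5 OR A4) OR (A5 OR A3)) = 1 − 0.60 = 0.40
  → value = 0.4000
|0.0661 − 0.4000| = 0.334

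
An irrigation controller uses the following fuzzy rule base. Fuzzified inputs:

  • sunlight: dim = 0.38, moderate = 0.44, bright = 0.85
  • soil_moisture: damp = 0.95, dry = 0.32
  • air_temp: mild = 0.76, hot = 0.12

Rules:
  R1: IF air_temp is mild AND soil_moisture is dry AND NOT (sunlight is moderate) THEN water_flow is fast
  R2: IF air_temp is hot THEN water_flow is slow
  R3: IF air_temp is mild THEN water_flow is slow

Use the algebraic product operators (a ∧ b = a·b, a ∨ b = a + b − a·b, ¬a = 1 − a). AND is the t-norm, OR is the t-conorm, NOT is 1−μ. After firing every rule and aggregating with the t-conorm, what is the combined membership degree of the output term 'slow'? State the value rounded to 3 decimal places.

0.789

R1: mild=0.76, dry=0.32, ¬moderate=1−0.44=0.56; AND[a·b] → w = 0.1362
R2: hot=0.12 → w = 0.1200
R3: mild=0.76 → w = 0.7600
Rules with consequent 'slow': {R2, R3} → strengths 0.1200, 0.7600
Aggregate via t-conorm [a + b − a·b]: 0.7888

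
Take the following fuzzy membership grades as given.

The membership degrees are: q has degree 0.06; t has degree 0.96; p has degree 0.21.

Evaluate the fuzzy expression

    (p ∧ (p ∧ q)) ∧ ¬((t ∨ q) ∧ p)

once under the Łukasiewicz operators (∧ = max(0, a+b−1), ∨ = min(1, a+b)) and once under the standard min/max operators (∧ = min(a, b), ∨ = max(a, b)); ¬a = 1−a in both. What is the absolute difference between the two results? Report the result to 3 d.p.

0.060

Under Łukasiewicz:
  p ∧ q = max(0, a+b−1) on (0.21, 0.06) = 0.00
  p ∧ (p ∧ q) = max(0, a+b−1) on (0.21, 0.00) = 0.00
  t ∨ q = min(1, a+b) on (0.96, 0.06) = 1.00
  (t ∨ q) ∧ p = max(0, a+b−1) on (1.00, 0.21) = 0.21
  ¬((t ∨ q) ∧ p) = 1 − 0.21 = 0.79
  (p ∧ (p ∧ q)) ∧ ¬((t ∨ q) ∧ p) = max(0, a+b−1) on (0.00, 0.79) = 0.00
  → value = 0.0000
Under standard min/max:
  p ∧ q = min(a, b) on (0.21, 0.06) = 0.06
  p ∧ (p ∧ q) = min(a, b) on (0.21, 0.06) = 0.06
  t ∨ q = max(a, b) on (0.96, 0.06) = 0.96
  (t ∨ q) ∧ p = min(a, b) on (0.96, 0.21) = 0.21
  ¬((t ∨ q) ∧ p) = 1 − 0.21 = 0.79
  (p ∧ (p ∧ q)) ∧ ¬((t ∨ q) ∧ p) = min(a, b) on (0.06, 0.79) = 0.06
  → value = 0.0600
|0.0000 − 0.0600| = 0.060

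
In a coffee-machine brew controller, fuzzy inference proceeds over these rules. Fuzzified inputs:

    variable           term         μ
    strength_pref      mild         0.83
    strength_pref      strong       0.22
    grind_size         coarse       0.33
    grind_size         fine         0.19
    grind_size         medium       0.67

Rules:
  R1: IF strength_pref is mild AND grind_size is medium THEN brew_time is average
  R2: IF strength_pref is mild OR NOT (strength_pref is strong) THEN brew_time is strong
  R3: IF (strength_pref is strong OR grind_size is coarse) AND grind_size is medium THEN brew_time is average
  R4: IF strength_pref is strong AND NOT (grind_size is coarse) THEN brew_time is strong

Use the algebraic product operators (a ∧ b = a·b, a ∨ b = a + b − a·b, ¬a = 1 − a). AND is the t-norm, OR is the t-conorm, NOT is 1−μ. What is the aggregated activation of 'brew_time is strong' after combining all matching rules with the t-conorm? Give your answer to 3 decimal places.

0.968

R1: mild=0.83, medium=0.67; AND[a·b] → w = 0.5561
R2: mild=0.83, ¬strong=1−0.22=0.78; OR[a + b − a·b] → w = 0.9626
R3: (strong=0.22 OR coarse=0.33) = 0.4774; AND[a·b] with medium=0.67 → w = 0.3199
R4: strong=0.22, ¬coarse=1−0.33=0.67; AND[a·b] → w = 0.1474
Rules with consequent 'strong': {R2, R4} → strengths 0.9626, 0.1474
Aggregate via t-conorm [a + b − a·b]: 0.9681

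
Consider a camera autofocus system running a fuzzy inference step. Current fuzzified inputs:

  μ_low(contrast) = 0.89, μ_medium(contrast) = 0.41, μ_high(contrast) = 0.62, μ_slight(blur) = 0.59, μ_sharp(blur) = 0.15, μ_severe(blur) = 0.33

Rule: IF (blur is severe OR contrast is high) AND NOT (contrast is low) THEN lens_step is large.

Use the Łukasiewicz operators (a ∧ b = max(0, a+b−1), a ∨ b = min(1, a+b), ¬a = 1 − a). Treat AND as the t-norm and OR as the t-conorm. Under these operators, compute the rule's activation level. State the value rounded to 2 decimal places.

0.06

firing strength: (severe=0.33 OR high=0.62) = 0.95; AND[max(0, a+b−1)] with ¬low=1−0.89=0.11 → w = 0.06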